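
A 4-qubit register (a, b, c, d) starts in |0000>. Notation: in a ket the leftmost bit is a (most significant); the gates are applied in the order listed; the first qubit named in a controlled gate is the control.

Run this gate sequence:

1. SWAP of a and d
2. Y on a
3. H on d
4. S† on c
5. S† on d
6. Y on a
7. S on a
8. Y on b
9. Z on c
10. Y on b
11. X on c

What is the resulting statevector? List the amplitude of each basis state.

After the circuit, the state carries amplitude sqrt(2)/2 on |0010>, -sqrt(2)*I/2 on |0011>, and 0 on every other basis state.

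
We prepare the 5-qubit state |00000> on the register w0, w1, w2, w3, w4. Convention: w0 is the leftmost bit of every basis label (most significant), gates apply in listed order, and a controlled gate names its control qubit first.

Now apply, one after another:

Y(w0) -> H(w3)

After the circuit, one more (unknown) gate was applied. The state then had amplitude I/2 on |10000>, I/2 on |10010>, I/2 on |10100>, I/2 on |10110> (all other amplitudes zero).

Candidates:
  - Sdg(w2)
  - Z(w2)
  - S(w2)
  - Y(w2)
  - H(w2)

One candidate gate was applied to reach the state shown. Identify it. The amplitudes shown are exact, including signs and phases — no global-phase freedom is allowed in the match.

It was H(w2) that produced the state shown.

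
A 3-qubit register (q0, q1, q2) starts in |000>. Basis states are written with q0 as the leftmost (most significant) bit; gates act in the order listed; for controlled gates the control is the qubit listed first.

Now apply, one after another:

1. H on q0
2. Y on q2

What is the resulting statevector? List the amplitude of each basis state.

After the circuit, the state carries amplitude sqrt(2)*I/2 on |001>, sqrt(2)*I/2 on |101>, and 0 on every other basis state.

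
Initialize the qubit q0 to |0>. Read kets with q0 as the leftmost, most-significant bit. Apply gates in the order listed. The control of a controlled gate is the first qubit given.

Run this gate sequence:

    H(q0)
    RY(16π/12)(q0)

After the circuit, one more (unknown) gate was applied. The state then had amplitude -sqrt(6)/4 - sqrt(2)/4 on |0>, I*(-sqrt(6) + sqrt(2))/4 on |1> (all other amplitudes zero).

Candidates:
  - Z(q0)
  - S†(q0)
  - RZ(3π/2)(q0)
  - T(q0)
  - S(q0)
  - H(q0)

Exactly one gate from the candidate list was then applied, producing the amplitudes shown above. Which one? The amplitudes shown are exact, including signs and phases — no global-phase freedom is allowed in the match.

The applied gate was S†(q0).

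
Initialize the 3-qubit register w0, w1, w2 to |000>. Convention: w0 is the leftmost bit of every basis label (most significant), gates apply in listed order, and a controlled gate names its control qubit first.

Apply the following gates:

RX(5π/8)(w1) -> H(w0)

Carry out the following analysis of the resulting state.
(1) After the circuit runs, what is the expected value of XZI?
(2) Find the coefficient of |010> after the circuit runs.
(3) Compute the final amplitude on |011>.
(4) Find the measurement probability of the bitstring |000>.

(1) In the final state, XZI has expectation -sqrt(2 - sqrt(2))/2.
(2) The final state's coefficient on |010> equals -sqrt(2)*I*sin(5*pi/16)/2.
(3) The final state's coefficient on |011> equals 0.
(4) A full measurement returns |000> with probability 1/4 - sqrt(2 - sqrt(2))/8.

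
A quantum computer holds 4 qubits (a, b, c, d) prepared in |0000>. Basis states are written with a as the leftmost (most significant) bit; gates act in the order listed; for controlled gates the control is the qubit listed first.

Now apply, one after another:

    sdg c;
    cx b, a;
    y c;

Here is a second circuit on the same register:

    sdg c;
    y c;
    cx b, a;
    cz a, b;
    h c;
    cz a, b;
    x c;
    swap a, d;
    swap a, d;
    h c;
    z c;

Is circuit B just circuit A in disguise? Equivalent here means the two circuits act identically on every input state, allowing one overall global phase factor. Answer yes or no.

Yes: on every input state the two circuits agree up to one overall phase factor.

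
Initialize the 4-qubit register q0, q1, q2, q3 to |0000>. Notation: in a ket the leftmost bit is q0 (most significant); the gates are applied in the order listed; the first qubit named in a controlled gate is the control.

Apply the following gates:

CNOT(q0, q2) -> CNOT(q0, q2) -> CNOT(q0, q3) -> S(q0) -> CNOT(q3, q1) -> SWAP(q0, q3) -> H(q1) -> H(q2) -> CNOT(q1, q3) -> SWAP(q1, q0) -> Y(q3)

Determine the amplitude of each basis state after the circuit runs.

The resulting statevector has amplitude I/2 on |0001>, I/2 on |0011>, -I/2 on |1000>, -I/2 on |1010>, and 0 on every other basis state. Key observation: the block from step 1 through step 2 cancels to the identity and can be dropped.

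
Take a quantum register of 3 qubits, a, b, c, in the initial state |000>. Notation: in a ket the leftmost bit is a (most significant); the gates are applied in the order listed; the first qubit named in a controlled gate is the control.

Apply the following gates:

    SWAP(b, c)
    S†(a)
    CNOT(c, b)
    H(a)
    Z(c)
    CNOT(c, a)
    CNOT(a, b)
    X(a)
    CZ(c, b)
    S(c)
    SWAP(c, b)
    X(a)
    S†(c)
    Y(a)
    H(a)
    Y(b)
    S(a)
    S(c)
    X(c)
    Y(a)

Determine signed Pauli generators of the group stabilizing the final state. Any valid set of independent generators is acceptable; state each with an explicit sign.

One valid set of independent stabilizer generators is +YIZ, +ZIX, -IZI (any independent generating set of the same group is equally correct).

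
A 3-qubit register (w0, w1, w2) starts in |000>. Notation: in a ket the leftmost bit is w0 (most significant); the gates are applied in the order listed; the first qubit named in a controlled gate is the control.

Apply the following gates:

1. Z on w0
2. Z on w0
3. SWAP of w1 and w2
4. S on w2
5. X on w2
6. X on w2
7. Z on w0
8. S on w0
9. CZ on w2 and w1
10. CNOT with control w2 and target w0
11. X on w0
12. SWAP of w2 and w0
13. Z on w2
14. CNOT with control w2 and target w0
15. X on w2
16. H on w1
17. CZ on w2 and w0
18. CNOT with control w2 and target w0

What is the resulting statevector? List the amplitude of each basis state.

The resulting statevector has amplitude -sqrt(2)/2 on |100>, -sqrt(2)/2 on |110>, and 0 on every other basis state. Key observation: gates 5-6 undo each other exactly, leaving only the rest of the circuit to track.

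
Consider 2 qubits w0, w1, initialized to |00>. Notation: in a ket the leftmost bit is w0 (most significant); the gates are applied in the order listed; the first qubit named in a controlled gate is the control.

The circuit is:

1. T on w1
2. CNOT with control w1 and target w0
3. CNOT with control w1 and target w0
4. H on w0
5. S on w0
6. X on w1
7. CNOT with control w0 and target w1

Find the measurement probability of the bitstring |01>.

Outcome |01> occurs with probability 1/2.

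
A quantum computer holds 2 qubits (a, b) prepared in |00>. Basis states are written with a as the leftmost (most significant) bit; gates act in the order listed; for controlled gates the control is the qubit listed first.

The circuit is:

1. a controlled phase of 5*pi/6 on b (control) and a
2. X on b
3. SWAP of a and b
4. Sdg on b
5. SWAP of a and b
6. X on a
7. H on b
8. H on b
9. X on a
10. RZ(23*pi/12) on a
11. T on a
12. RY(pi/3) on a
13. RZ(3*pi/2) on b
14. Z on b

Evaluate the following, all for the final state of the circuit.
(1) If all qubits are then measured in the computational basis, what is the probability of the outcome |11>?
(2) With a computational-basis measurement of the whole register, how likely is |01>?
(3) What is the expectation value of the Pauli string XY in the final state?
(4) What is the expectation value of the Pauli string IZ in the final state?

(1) A full measurement returns |11> with probability 1/4. Key observation: the block from step 6 through step 9 cancels to the identity and can be dropped.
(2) Outcome |01> occurs with probability 3/4.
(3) The expectation value of XY is 0.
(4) The expectation value of IZ is -1.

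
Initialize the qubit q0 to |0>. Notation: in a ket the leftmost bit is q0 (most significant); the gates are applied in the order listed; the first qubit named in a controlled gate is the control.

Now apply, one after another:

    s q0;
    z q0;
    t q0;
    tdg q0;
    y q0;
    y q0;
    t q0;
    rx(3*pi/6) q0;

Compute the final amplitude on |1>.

|1> carries amplitude -sqrt(2)*I/2 in the final state. Key observation: steps 4-7 multiply out to the identity, so the circuit reduces to the remaining gates.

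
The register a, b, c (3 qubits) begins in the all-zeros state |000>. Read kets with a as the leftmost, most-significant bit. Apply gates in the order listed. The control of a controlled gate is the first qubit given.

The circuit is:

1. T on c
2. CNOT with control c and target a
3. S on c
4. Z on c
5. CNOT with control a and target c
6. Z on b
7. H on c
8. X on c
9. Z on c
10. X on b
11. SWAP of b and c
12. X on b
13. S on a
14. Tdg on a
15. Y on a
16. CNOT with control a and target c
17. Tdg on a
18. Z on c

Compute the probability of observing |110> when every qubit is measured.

The probability of measuring |110> is 1/2.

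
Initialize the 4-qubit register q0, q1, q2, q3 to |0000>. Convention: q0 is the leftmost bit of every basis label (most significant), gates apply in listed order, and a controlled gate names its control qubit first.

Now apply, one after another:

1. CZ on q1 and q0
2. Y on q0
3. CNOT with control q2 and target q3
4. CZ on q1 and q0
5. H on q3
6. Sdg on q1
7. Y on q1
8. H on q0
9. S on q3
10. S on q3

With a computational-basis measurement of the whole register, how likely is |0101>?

A full measurement returns |0101> with probability 1/4.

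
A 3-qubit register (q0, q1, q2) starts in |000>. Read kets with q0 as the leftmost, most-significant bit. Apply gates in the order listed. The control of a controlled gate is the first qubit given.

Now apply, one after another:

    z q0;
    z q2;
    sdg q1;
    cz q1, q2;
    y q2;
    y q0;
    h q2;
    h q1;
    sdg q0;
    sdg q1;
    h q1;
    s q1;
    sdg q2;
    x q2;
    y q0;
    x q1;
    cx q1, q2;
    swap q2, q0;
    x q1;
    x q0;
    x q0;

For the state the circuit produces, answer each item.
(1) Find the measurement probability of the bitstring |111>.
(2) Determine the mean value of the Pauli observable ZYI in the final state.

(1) Outcome |111> occurs with probability 0.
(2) The observable ZYI averages to -1.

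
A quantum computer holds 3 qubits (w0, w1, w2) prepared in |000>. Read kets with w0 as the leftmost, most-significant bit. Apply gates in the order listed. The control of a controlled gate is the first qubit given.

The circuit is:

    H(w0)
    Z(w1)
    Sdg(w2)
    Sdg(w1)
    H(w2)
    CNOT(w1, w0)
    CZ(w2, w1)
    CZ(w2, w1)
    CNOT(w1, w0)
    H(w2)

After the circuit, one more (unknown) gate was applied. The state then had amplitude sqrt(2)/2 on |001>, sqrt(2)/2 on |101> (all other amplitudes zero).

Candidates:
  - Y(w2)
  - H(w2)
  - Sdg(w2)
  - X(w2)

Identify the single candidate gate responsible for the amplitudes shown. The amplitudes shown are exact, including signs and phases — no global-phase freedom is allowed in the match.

It was X(w2) that produced the state shown. Key observation: gates 5-10 undo each other exactly, leaving only the rest of the circuit to track.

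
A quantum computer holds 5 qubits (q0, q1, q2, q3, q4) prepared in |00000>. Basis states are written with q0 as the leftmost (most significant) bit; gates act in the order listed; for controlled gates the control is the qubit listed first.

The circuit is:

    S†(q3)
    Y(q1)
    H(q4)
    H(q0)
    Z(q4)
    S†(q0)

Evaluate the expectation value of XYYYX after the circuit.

The expectation value of XYYYX is 0.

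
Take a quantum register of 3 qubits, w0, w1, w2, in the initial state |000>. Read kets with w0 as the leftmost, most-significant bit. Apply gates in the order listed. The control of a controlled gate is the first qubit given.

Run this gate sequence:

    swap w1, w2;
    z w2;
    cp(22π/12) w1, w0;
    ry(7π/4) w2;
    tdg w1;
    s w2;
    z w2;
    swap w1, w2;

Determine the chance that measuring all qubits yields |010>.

A full measurement returns |010> with probability 1/2 - sqrt(2)/4.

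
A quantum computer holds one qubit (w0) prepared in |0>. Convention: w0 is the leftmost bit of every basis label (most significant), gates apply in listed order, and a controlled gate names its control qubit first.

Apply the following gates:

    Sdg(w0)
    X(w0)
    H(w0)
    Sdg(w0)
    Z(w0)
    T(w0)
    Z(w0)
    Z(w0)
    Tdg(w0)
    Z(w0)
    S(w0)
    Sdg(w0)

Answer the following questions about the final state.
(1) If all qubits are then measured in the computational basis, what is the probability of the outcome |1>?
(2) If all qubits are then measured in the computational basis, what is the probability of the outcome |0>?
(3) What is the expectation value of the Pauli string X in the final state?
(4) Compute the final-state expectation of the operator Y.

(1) A full measurement returns |1> with probability 1/2.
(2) Outcome |0> occurs with probability 1/2.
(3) In the final state, X has expectation 0.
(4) The observable Y averages to 1.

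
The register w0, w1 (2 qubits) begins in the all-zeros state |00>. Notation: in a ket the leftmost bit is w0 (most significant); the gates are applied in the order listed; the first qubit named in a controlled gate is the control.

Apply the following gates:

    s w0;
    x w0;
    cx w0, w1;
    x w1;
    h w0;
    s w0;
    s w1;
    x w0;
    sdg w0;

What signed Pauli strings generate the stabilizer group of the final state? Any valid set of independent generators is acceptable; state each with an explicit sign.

The final state is stabilized by the group generated by +XI, +IZ; other independent generating sets are equally valid.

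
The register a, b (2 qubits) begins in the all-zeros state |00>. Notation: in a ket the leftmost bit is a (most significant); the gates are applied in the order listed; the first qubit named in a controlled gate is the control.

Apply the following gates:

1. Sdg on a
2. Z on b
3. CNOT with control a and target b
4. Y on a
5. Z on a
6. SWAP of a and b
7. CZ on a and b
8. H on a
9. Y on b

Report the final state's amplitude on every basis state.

The final amplitudes are -sqrt(2)/2 on |00>, 0 on |01>, -sqrt(2)/2 on |10>, 0 on |11>.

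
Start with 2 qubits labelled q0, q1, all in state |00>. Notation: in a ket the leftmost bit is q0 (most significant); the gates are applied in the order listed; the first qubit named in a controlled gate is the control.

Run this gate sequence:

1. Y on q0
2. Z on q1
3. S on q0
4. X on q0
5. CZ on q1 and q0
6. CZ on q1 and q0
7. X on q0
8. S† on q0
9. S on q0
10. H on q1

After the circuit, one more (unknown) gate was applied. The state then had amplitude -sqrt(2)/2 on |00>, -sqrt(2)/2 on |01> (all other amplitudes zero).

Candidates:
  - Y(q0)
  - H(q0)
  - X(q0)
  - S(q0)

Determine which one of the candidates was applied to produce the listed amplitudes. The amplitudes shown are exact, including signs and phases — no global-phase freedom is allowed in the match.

The applied gate was X(q0).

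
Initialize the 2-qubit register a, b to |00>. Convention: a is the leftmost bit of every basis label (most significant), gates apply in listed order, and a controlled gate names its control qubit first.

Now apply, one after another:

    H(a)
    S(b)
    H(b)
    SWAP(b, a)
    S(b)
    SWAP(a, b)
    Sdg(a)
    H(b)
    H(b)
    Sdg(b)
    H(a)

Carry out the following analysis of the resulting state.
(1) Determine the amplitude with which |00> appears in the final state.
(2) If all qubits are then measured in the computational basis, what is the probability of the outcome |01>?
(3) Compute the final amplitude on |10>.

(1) The amplitude on |00> is sqrt(2)/2.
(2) A full measurement returns |01> with probability 1/2.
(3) |10> carries amplitude 0 in the final state.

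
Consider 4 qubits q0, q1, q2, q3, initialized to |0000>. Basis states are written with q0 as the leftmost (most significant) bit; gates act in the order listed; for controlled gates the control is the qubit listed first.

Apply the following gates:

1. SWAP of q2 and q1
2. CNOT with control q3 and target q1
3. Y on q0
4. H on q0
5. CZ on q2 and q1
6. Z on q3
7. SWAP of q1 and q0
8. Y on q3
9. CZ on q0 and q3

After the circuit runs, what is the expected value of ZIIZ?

The expectation value of ZIIZ is -1.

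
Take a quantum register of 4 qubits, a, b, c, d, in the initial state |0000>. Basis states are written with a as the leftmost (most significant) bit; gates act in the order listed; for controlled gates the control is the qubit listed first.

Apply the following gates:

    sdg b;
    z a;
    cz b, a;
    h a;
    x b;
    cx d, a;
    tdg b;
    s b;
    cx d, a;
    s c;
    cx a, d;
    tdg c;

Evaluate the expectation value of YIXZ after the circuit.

In the final state, YIXZ has expectation 0.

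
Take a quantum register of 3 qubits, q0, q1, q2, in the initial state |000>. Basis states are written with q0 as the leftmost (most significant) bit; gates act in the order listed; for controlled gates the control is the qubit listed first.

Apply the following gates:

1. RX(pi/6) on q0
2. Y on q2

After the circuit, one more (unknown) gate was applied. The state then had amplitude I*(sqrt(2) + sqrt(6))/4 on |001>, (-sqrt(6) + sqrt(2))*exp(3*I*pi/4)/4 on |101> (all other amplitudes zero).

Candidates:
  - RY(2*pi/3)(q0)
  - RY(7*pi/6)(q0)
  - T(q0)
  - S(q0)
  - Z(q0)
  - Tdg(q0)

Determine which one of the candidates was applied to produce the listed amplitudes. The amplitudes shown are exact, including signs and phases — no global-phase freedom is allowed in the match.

It was Tdg(q0) that produced the state shown.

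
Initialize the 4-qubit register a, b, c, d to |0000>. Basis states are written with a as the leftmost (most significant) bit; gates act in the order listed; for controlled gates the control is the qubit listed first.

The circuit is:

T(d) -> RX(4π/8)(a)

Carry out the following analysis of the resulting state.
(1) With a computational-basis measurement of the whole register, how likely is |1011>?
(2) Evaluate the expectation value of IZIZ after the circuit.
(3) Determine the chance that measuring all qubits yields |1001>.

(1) A full measurement returns |1011> with probability 0.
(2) In the final state, IZIZ has expectation 1.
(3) Outcome |1001> occurs with probability 0.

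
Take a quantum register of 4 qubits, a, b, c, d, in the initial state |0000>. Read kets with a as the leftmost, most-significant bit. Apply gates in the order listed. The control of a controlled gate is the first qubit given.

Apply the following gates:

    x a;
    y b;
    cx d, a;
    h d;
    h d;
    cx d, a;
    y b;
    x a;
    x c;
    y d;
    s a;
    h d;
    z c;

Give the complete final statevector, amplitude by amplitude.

The resulting statevector has amplitude -sqrt(2)*I/2 on |0010>, sqrt(2)*I/2 on |0011>, and 0 on every other basis state. Key observation: the block from step 1 through step 8 cancels to the identity and can be dropped.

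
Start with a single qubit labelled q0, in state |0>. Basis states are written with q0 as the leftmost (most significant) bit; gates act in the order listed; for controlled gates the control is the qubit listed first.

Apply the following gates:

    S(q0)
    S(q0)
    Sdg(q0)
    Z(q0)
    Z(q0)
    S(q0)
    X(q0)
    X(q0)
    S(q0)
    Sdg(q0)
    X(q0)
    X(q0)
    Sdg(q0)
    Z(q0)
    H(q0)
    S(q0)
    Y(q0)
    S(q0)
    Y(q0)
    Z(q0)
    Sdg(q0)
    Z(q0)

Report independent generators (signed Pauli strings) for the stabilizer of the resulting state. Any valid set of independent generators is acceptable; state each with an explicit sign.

The final state is stabilized by the group generated by -Y; other independent generating sets are equally valid. Key observation: gates 6-13 undo each other exactly, leaving only the rest of the circuit to track.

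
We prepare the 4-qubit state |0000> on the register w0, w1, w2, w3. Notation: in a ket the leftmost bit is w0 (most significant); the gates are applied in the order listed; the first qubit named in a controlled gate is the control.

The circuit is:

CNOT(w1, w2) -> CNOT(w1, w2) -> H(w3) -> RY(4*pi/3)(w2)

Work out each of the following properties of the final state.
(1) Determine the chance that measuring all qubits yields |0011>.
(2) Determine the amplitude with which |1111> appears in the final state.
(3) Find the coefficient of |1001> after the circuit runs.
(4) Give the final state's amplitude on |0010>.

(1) A full measurement returns |0011> with probability 3/8. Key observation: steps 1-2 multiply out to the identity, so the circuit reduces to the remaining gates.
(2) |1111> carries amplitude 0 in the final state.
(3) |1001> carries amplitude 0 in the final state.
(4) The amplitude on |0010> is sqrt(6)/4.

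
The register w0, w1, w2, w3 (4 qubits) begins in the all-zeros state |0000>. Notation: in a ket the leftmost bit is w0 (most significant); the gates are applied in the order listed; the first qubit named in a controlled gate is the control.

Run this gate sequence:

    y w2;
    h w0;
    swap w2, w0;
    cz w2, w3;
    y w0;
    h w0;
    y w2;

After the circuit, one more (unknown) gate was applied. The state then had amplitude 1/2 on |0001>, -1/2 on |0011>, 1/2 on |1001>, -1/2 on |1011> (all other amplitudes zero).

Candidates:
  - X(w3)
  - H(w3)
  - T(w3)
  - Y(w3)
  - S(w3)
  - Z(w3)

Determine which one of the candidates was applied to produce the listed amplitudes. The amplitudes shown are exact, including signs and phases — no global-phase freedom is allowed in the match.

The applied gate was Y(w3).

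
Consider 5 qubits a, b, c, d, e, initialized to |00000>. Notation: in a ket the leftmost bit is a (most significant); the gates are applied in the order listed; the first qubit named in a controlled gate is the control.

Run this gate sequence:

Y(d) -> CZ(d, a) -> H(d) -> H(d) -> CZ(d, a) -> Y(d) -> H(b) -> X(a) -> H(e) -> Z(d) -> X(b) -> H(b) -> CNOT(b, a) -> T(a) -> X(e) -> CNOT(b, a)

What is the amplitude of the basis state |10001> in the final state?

|10001> carries amplitude sqrt(2)*exp(I*pi/4)/2 in the final state. Key observation: gates 1-6 undo each other exactly, leaving only the rest of the circuit to track.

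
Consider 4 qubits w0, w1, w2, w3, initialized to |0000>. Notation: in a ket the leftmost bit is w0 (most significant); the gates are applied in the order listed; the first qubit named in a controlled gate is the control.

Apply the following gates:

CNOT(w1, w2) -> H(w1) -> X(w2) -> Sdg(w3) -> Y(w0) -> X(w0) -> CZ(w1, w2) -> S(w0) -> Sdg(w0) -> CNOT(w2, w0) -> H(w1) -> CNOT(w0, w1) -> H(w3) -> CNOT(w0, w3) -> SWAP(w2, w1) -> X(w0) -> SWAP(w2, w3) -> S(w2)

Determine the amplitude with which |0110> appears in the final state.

The amplitude on |0110> is -sqrt(2)/2.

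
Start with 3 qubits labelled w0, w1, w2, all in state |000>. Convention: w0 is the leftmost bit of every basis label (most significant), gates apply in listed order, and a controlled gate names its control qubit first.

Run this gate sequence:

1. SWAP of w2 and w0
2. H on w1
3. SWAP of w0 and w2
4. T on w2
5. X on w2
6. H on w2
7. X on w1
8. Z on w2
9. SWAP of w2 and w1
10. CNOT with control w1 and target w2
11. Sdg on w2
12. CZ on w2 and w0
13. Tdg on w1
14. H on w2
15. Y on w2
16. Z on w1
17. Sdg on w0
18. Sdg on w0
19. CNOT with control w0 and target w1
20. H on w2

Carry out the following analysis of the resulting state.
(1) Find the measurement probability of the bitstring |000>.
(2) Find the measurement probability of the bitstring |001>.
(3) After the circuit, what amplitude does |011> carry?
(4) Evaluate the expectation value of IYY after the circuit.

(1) Outcome |000> occurs with probability 1/4.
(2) Outcome |001> occurs with probability 1/4.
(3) |011> carries amplitude exp(I*pi/4)/2 in the final state.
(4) The observable IYY averages to -sqrt(2)/2.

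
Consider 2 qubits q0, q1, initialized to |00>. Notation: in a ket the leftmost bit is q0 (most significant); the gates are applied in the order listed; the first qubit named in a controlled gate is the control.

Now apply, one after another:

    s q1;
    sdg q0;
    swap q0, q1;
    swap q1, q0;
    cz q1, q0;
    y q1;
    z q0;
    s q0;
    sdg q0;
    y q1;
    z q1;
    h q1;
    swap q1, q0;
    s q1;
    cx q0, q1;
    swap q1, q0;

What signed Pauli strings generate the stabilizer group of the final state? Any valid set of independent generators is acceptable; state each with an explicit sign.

The stabilizer group can be generated by +XX, +ZZ, among other valid generating sets.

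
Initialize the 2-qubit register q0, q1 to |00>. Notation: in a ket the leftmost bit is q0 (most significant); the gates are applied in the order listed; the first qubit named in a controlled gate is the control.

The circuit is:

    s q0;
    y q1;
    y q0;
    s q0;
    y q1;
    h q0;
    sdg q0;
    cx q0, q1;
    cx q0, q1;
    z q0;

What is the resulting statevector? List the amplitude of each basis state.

The resulting statevector has amplitude -sqrt(2)/2 on |00>, 0 on |01>, sqrt(2)*I/2 on |10>, 0 on |11>.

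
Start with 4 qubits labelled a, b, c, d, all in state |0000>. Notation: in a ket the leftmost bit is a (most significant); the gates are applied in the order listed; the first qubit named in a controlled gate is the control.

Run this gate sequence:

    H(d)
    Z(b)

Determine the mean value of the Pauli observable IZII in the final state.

The observable IZII averages to 1.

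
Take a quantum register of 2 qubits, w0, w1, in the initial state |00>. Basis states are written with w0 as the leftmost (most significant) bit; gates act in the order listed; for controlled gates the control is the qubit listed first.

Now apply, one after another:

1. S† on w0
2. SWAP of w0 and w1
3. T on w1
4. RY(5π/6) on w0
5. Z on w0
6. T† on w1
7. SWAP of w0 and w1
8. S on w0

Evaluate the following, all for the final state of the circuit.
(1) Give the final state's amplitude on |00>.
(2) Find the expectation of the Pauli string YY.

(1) |00> carries amplitude -sqrt(2)/4 + sqrt(6)/4 in the final state.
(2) In the final state, YY has expectation 0.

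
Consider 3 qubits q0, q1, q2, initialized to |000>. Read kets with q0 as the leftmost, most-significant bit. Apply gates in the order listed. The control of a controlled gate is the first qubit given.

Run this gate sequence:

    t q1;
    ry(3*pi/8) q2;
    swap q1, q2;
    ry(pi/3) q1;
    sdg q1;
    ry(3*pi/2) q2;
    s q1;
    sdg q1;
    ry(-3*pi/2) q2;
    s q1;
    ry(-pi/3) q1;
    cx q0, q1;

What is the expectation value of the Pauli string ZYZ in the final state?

The expectation value of ZYZ is 0. Key observation: the block from step 4 through step 11 cancels to the identity and can be dropped.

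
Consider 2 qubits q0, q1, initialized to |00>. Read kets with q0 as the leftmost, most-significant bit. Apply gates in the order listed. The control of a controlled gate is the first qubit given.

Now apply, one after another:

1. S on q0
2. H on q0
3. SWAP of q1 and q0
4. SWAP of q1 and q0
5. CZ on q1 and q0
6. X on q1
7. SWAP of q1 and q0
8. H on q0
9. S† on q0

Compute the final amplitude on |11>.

|11> carries amplitude I/2 in the final state.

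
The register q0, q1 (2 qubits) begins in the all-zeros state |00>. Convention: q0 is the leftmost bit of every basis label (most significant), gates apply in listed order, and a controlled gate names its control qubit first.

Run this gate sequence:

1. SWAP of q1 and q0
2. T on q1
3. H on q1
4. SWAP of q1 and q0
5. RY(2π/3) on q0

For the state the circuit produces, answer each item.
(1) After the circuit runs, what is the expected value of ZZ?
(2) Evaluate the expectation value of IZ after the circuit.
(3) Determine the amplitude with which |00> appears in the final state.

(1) The expectation value of ZZ is -sqrt(3)/2.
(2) The observable IZ averages to 1.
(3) |00> carries amplitude -sqrt(6)/4 + sqrt(2)/4 in the final state.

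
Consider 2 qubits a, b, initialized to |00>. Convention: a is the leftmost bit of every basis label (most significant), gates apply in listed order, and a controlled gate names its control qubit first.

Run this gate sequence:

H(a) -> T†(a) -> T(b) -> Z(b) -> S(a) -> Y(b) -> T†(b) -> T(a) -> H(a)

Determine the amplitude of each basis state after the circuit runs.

After the circuit, the state carries amplitude 0 on |00>, (1 - I)*exp(3*I*pi/4)/2 on |01>, 0 on |10>, sqrt(2)/2 on |11>.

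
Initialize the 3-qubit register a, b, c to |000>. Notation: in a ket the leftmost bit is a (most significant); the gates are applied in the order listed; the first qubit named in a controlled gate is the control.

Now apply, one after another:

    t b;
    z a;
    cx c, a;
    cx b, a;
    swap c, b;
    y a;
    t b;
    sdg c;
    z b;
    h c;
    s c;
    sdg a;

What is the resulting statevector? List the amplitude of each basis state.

The final amplitudes are sqrt(2)/2 on |100>, sqrt(2)*I/2 on |101>, and 0 on every other basis state.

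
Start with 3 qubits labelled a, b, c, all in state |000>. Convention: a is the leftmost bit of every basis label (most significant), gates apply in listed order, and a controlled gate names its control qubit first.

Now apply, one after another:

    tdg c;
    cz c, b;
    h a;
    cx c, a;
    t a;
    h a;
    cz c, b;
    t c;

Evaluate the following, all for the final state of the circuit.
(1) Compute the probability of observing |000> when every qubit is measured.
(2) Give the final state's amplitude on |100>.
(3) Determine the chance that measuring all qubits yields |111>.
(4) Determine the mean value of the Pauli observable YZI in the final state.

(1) A full measurement returns |000> with probability sqrt(2)/4 + 1/2.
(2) |100> carries amplitude 1/2 - exp(I*pi/4)/2 in the final state.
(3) Outcome |111> occurs with probability 0.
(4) The expectation value of YZI is -sqrt(2)/2.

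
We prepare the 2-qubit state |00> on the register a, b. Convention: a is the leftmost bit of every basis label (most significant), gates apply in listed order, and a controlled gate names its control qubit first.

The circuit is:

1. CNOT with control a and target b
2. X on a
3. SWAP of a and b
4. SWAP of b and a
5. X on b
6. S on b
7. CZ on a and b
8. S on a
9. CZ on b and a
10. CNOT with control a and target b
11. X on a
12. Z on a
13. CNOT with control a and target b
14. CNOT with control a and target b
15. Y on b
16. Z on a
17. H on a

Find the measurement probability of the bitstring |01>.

A full measurement returns |01> with probability 1/2.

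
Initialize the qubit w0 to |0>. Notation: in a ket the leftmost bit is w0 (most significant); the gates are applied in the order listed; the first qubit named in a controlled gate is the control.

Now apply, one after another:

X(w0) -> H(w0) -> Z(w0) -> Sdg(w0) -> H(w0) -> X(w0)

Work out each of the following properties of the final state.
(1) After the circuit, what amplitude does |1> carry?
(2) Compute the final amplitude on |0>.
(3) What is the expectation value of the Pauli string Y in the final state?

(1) |1> carries amplitude 1/2 - I/2 in the final state.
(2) The final state's coefficient on |0> equals 1/2 + I/2.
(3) In the final state, Y has expectation -1.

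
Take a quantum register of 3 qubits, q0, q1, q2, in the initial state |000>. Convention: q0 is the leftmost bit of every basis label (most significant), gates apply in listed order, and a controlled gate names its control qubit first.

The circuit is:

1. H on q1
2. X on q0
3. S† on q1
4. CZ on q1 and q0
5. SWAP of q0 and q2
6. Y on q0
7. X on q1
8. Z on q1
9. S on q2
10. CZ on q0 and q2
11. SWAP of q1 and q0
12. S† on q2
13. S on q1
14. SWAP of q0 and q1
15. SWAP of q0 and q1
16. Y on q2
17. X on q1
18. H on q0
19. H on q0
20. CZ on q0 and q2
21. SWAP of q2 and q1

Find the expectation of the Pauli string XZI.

The expectation value of XZI is 0.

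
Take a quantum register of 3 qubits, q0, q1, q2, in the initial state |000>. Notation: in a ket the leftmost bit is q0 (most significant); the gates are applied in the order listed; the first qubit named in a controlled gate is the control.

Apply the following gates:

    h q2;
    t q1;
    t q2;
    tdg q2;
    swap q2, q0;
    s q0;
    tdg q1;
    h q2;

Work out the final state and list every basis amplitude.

The resulting statevector has amplitude 1/2 on |000>, 1/2 on |001>, 0 on |010>, 0 on |011>, I/2 on |100>, I/2 on |101>, 0 on |110>, 0 on |111>.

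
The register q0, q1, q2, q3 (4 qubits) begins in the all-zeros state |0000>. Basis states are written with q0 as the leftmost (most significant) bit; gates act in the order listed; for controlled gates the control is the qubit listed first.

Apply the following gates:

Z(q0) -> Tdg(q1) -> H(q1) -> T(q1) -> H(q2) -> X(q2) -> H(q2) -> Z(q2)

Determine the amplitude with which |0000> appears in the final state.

The amplitude on |0000> is sqrt(2)/2.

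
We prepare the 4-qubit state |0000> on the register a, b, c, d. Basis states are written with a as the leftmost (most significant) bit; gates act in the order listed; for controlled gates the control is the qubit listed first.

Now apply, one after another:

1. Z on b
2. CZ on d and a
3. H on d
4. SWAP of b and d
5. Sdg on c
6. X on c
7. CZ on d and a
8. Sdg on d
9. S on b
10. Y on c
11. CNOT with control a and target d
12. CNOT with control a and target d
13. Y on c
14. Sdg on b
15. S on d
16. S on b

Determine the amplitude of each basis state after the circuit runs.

After the circuit, the state carries amplitude sqrt(2)/2 on |0010>, sqrt(2)*I/2 on |0110>, and 0 on every other basis state.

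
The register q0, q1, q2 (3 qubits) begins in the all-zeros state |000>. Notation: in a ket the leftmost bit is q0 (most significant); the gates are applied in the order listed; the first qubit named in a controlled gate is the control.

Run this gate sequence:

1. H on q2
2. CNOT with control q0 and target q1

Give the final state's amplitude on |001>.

The amplitude on |001> is sqrt(2)/2.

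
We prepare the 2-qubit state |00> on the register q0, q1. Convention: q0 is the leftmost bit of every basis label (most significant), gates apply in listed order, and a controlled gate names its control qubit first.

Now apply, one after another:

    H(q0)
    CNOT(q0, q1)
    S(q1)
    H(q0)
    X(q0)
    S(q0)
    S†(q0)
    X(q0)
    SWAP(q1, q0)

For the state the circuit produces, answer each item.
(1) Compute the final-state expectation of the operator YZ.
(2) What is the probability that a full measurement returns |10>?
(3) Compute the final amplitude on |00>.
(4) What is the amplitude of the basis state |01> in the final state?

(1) The expectation value of YZ is 1. Key observation: steps 5-8 multiply out to the identity, so the circuit reduces to the remaining gates.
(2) The probability of measuring |10> is 1/4.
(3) |00> carries amplitude 1/2 in the final state.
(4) |01> carries amplitude 1/2 in the final state.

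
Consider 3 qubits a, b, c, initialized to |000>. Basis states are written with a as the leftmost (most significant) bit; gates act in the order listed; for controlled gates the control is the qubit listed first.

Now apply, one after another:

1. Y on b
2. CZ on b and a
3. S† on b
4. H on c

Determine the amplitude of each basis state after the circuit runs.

After the circuit, the state carries amplitude sqrt(2)/2 on |010>, sqrt(2)/2 on |011>, and 0 on every other basis state.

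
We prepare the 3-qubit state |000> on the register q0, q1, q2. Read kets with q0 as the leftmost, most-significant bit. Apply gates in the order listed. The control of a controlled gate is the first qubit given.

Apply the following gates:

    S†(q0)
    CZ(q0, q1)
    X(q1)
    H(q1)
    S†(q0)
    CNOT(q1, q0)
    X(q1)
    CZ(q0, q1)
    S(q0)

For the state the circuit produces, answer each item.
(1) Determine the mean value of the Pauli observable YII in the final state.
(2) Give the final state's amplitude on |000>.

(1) The observable YII averages to 0.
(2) The amplitude on |000> is 0.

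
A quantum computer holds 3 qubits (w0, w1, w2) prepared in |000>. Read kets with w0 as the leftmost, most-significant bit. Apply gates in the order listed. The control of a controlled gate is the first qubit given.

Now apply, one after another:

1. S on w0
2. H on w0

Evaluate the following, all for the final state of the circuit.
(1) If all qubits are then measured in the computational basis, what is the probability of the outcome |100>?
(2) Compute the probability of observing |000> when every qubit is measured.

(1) A full measurement returns |100> with probability 1/2.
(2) Outcome |000> occurs with probability 1/2.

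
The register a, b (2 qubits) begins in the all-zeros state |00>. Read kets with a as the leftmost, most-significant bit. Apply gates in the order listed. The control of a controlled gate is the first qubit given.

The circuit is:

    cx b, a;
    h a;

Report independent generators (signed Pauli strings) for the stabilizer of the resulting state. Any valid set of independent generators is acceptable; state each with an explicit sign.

One valid set of independent stabilizer generators is +XI, +IZ (any independent generating set of the same group is equally correct).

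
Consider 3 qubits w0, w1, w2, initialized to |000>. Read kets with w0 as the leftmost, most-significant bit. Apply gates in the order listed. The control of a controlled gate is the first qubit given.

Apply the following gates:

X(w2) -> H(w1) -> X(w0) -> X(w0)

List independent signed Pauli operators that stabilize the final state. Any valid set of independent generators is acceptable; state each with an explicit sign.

The final state is stabilized by the group generated by +IXI, +ZII, -IIZ; other independent generating sets are equally valid. Key observation: steps 3-4 multiply out to the identity, so the circuit reduces to the remaining gates.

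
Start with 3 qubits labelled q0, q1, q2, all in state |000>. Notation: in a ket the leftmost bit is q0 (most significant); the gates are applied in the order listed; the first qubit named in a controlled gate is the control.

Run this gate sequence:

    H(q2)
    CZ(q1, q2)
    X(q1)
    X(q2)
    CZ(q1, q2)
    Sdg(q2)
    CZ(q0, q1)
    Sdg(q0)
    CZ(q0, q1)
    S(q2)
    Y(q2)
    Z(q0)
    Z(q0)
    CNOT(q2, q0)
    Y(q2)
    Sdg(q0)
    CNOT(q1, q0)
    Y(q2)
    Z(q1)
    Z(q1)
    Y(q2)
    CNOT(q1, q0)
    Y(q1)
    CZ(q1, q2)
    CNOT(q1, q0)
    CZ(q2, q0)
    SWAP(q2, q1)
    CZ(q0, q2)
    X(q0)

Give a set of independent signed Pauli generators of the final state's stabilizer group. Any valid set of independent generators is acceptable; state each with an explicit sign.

The stabilizer group can be generated by -XYI, +ZZI, +IIZ, among other valid generating sets. Key observation: the block from step 17 through step 22 cancels to the identity and can be dropped.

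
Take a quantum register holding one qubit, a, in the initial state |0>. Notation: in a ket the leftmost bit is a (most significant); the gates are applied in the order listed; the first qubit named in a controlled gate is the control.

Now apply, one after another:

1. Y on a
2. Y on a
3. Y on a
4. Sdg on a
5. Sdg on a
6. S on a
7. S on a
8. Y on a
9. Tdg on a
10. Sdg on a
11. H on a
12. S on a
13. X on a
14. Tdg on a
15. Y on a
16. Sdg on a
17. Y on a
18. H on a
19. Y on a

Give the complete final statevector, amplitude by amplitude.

After the circuit, the state carries amplitude -I/2 + exp(I*pi/4)/2 on |0>, exp(I*pi/4)/2 + I/2 on |1>. Key observation: gates 3-8 undo each other exactly, leaving only the rest of the circuit to track.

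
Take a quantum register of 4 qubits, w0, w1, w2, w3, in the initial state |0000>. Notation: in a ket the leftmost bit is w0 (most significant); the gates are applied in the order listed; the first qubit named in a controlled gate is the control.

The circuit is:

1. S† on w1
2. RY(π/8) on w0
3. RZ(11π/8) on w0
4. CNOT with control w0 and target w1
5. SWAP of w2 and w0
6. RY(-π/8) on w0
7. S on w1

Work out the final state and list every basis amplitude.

The final amplitudes are (-2 - sqrt(sqrt(2) + 2))*exp(5*I*pi/16)/4 on |0000>, -sqrt(2 - sqrt(2))*exp(3*I*pi/16)/4 on |0110>, sqrt(2 - sqrt(2))*exp(5*I*pi/16)/4 on |1000>, (2 - sqrt(sqrt(2) + 2))*exp(3*I*pi/16)/4 on |1110>, and 0 on every other basis state.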